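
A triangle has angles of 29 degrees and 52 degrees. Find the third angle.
Sum of angles in a triangle = 180 degrees
Third angle = 180 - 29 - 52
Third angle = 99 degrees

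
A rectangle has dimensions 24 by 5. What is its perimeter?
Perimeter = 2 * (length + width)
Perimeter = 2 * (24 + 5)
Perimeter = 2 * 29
Perimeter = 58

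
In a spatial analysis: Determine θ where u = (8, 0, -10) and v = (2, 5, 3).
u·v = -14, |u|² = 164, |v|² = 38
cos θ = -14/√6232 ≈ -0.1773
θ ≈ 100.2°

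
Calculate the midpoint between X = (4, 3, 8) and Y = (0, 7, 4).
Midpoint = ((4+0)/2, (3+7)/2, (8+4)/2) = (2, 5, 6)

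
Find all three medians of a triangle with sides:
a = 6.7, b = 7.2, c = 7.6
Using m_x = ½√(2y² + 2z² - x²):
m_a = ½√(2·7.2² + 2·7.6² - 6.7²) = ½√174.31 = 6.601
m_b = ½√(2·6.7² + 2·7.6² - 7.2²) = ½√153.46 = 6.194
m_c = ½√(2·6.7² + 2·7.2² - 7.6²) = ½√135.7 = 5.825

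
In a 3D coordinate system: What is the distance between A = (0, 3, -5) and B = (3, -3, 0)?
d = √[(3)² + (-6)² + (5)²] = √70 = 8.367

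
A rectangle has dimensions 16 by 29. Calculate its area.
Area = length * width
Area = 16 * 29
Area = 464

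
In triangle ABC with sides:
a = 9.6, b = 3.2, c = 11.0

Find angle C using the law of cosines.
cos(C) = (a² + b² - c²)/(2ab)
cos(C) = (9.6² + 3.2² - 11.0²)/(2·9.6·3.2) = -18.6/61.44 = -0.302734
C = arccos(-0.302734) = 107.6°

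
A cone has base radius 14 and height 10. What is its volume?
Volume = (1/3) * pi * r² * h
Volume = (1/3) * pi * 14² * 10
Volume = (1/3) * pi * 196 * 10
Volume = (1/3) * pi * 1960
Volume = 2052.51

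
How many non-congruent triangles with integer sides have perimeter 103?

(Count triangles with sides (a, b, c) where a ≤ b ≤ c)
With a ≤ b ≤ c and a + b + c = 103, the triangle inequality a + b > c gives c < 103/2, so c ≤ 51.
Iterate a from 1 to ⌊p/3⌋ = 34; for each a, b ranges from a to ⌊(p−a)/2⌋ with c = p − a − b, keeping only c ≥ b.
Triples: (1, 51, 51), (2, 50, 51), (3, 49, 51), …
Count = 234 triangles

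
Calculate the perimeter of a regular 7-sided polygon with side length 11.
Perimeter = number of sides * side length
Perimeter = 7 * 11
Perimeter = 77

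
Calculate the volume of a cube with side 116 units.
Volume = s³
Volume = 116³
Volume = 1560896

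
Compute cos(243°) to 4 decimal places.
cos(243 degrees) = -0.454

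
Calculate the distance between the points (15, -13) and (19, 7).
Using the distance formula: d = sqrt((x₂-x₁)² + (y₂-y₁)²)
dx = 19 - 15 = 4
dy = 7 - (-13) = 20
d = sqrt(4² + 20²) = sqrt(16 + 400) = sqrt(416) = 20.40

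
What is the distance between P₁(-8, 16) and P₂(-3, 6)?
Using the distance formula: d = sqrt((x₂-x₁)² + (y₂-y₁)²)
dx = (-3) - (-8) = 5
dy = 6 - 16 = -10
d = sqrt(5² + (-10)²) = sqrt(25 + 100) = sqrt(125) = 11.18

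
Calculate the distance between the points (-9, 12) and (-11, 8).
Using the distance formula: d = sqrt((x₂-x₁)² + (y₂-y₁)²)
dx = (-11) - (-9) = -2
dy = 8 - 12 = -4
d = sqrt((-2)² + (-4)²) = sqrt(4 + 16) = sqrt(20) = 4.47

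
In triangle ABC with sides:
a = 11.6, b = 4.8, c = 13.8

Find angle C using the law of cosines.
cos(C) = (a² + b² - c²)/(2ab)
cos(C) = (11.6² + 4.8² - 13.8²)/(2·11.6·4.8) = -32.84/111.36 = -0.294899
C = arccos(-0.294899) = 107.2°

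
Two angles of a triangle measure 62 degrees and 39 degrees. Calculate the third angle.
Sum of angles in a triangle = 180 degrees
Third angle = 180 - 62 - 39
Third angle = 79 degrees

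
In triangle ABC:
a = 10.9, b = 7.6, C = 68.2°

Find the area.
Using A = ½ab·sin(C):
A = ½·10.9·7.6·sin(68.2°) = ½·82.84·0.928486 = 38.46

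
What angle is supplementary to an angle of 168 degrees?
Supplementary angles sum to 180 degrees.
Other angle = 180 - 168
Other angle = 12 degrees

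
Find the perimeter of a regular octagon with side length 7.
Perimeter = number of sides * side length
Perimeter = 8 * 7
Perimeter = 56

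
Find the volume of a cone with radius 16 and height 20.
Volume = (1/3) * pi * r² * h
Volume = (1/3) * pi * 16² * 20
Volume = (1/3) * pi * 256 * 20
Volume = (1/3) * pi * 5120
Volume = 5361.65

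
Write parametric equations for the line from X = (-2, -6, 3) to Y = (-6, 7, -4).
Direction vector d = Y - X = (-4, 13, -7)
x = -2 - 4t, y = -6 + 13t, z = 3 - 7t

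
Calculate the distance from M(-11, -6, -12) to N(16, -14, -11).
d = √[(27)² + (-8)² + (1)²] = √794 = 28.18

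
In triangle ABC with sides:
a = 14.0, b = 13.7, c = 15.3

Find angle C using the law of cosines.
cos(C) = (a² + b² - c²)/(2ab)
cos(C) = (14.0² + 13.7² - 15.3²)/(2·14.0·13.7) = 149.6/383.6 = 0.389990
C = arccos(0.389990) = 67.05°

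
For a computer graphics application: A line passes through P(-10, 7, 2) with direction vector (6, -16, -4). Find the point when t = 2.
P(2) = (-10 + 6(2), 7 + (-16)(2), 2 + (-4)(2)) = (2, -25, -6)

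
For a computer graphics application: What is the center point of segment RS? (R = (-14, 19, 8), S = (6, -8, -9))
Midpoint = ((-14+6)/2, (19-8)/2, (8-9)/2) = (-4, 5.5, -0.5)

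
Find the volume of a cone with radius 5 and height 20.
Volume = (1/3) * pi * r² * h
Volume = (1/3) * pi * 5² * 20
Volume = (1/3) * pi * 25 * 20
Volume = (1/3) * pi * 500
Volume = 523.60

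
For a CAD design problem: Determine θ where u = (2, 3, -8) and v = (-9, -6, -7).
u·v = 20, |u|² = 77, |v|² = 166
cos θ = 20/√12782 ≈ 0.1769
θ ≈ 79.81°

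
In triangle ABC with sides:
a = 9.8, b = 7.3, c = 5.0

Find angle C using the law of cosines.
cos(C) = (a² + b² - c²)/(2ab)
cos(C) = (9.8² + 7.3² - 5.0²)/(2·9.8·7.3) = 124.33/143.08 = 0.868954
C = arccos(0.868954) = 29.66°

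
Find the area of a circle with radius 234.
Area = pi * r²
Area = pi * 234²
Area = pi * 54756
Area = 172021.05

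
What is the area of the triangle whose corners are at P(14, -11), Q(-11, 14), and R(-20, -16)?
Using the coordinate formula: Area = (1/2)|x₁(y₂-y₃) + x₂(y₃-y₁) + x₃(y₁-y₂)|
Area = (1/2)|14(14-(-16)) + (-11)((-16)-(-11)) + (-20)((-11)-14)|
Area = (1/2)|14*30 + (-11)*(-5) + (-20)*(-25)|
Area = (1/2)|420 + 55 + 500|
Area = (1/2)*975 = 487.50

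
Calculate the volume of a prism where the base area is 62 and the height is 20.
Volume = base area * height
Volume = 62 * 20
Volume = 1240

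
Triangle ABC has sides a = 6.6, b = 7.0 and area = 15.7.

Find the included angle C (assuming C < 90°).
Area = ½ab·sin(C)  →  sin(C) = 2·Area/(ab)
sin(C) = 2·15.7/(6.6·7.0) = 0.679654
C = arcsin(0.679654) = 42.82°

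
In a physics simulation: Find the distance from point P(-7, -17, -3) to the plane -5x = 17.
d = |(-5)(-7) + 0(-17) + 0(-3) - (17)| / √((-5)² + 0² + 0²) = 18/√25 = 3.6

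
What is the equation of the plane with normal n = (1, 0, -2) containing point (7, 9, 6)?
d = n·P = (1)(7) + (0)(9) + (-2)(6) = -5
Plane: x - 2z = -5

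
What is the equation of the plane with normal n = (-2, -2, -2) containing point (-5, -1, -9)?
d = n·P = (-2)(-5) + (-2)(-1) + (-2)(-9) = 30
Plane: -2x - 2y - 2z = 30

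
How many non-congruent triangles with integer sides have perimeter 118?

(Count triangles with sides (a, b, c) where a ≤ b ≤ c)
With a ≤ b ≤ c and a + b + c = 118, the triangle inequality a + b > c gives c < 118/2, so c ≤ 58.
Iterate a from 1 to ⌊p/3⌋ = 39; for each a, b ranges from a to ⌊(p−a)/2⌋ with c = p − a − b, keeping only c ≥ b.
Triples: (2, 58, 58), (3, 57, 58), (4, 56, 58), …
Count = 290 triangles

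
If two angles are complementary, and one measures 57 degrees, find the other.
Complementary angles sum to 90 degrees.
Other angle = 90 - 57
Other angle = 33 degrees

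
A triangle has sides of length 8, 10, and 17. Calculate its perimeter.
Perimeter = sum of all sides
Perimeter = 8 + 10 + 17
Perimeter = 35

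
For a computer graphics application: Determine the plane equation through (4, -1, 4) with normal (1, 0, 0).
d = n·P = (1)(4) + (0)(-1) + (0)(4) = 4
Plane: x = 4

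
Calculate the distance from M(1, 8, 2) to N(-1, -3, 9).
d = √[(-2)² + (-11)² + (7)²] = √174 = 13.19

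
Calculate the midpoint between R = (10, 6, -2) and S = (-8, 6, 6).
Midpoint = ((10-8)/2, (6+6)/2, (-2+6)/2) = (1, 6, 2)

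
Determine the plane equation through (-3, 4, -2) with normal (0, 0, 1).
d = n·P = (0)(-3) + (0)(4) + (1)(-2) = -2
Plane: z = -2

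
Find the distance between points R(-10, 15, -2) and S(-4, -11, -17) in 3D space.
d = √[(6)² + (-26)² + (-15)²] = √937 = 30.61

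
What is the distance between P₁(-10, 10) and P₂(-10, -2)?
Using the distance formula: d = sqrt((x₂-x₁)² + (y₂-y₁)²)
dx = (-10) - (-10) = 0
dy = (-2) - 10 = -12
d = sqrt(0² + (-12)²) = sqrt(0 + 144) = sqrt(144) = 12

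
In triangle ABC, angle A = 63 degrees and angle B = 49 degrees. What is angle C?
Sum of angles in a triangle = 180 degrees
Third angle = 180 - 63 - 49
Third angle = 68 degrees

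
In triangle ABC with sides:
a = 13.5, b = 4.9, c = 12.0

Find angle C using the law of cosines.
cos(C) = (a² + b² - c²)/(2ab)
cos(C) = (13.5² + 4.9² - 12.0²)/(2·13.5·4.9) = 62.26/132.3 = 0.470597
C = arccos(0.470597) = 61.93°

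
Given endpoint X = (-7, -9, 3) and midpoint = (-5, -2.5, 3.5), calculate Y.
Y = (2×(-5) - (-7), 2×(-2.5) - (-9), 2×3.5 - 3) = (-3, 4, 4)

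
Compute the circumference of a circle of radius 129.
Circumference = 2 * pi * r
Circumference = 2 * pi * 129
Circumference = 810.53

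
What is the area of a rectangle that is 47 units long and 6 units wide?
Area = length * width
Area = 47 * 6
Area = 282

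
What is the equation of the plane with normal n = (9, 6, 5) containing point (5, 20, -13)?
d = n·P = (9)(5) + (6)(20) + (5)(-13) = 100
Plane: 9x + 6y + 5z = 100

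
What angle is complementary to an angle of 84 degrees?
Complementary angles sum to 90 degrees.
Other angle = 90 - 84
Other angle = 6 degrees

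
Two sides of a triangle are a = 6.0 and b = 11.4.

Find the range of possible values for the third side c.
By the triangle inequality: |a - b| < c < a + b
|6.0 - 11.4| < c < 6.0 + 11.4
5.4 < c < 17.4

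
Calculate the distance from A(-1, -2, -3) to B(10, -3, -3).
d = √[(11)² + (-1)² + (0)²] = √122 = 11.05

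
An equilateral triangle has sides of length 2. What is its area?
Area = (sqrt(3)/4) * s²
Area = (sqrt(3)/4) * 2²
Area = (sqrt(3)/4) * 4
Area = 1.73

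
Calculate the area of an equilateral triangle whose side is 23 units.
Area = (sqrt(3)/4) * s²
Area = (sqrt(3)/4) * 23²
Area = (sqrt(3)/4) * 529
Area = 229.06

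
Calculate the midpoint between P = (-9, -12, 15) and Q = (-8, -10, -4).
Midpoint = ((-9-8)/2, (-12-10)/2, (15-4)/2) = (-8.5, -11, 5.5)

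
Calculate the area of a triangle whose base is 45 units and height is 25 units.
Area = (1/2) * base * height
Area = (1/2) * 45 * 25
Area = 562.50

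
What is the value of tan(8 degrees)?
tan(8 degrees) = 0.1405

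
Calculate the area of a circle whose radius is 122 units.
Area = pi * r²
Area = pi * 122²
Area = pi * 14884
Area = 46759.47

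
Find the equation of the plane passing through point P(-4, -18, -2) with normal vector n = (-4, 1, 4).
d = n·P = (-4)(-4) + (1)(-18) + (4)(-2) = -10
Plane: -4x + y + 4z = -10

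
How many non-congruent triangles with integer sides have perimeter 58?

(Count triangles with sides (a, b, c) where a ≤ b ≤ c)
With a ≤ b ≤ c and a + b + c = 58, the triangle inequality a + b > c gives c < 58/2, so c ≤ 28.
Iterate a from 1 to ⌊p/3⌋ = 19; for each a, b ranges from a to ⌊(p−a)/2⌋ with c = p − a − b, keeping only c ≥ b.
Triples: (2, 28, 28), (3, 27, 28), (4, 26, 28), …
Count = 70 triangles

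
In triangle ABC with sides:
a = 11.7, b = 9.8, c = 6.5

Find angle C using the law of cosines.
cos(C) = (a² + b² - c²)/(2ab)
cos(C) = (11.7² + 9.8² - 6.5²)/(2·11.7·9.8) = 190.68/229.32 = 0.831502
C = arccos(0.831502) = 33.75°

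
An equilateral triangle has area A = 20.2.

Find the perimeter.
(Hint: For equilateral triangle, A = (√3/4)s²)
A = (√3/4)s²  →  s² = 4A/√3 = 4·20.2/√3 = 46.6499
s = 6.83007
Perimeter = 3s = 20.49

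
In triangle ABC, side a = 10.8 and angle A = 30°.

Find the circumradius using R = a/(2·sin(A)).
R = a/(2·sin(A)) = 10.8/(2·sin(30°))
R = 10.8/(2·0.500000) = 10.8/1.000000 = 10.8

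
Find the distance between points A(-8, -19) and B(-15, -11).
Using the distance formula: d = sqrt((x₂-x₁)² + (y₂-y₁)²)
dx = (-15) - (-8) = -7
dy = (-11) - (-19) = 8
d = sqrt((-7)² + 8²) = sqrt(49 + 64) = sqrt(113) = 10.63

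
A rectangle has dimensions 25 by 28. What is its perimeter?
Perimeter = 2 * (length + width)
Perimeter = 2 * (25 + 28)
Perimeter = 2 * 53
Perimeter = 106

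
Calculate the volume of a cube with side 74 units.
Volume = s³
Volume = 74³
Volume = 405224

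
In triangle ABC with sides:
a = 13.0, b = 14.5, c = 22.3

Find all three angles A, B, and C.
By the law of cosines:
cos(A) = (b² + c² - a²)/(2bc) = 0.832751  →  A = 33.62°
cos(B) = (a² + c² - b²)/(2ac) = 0.786547  →  B = 38.14°
cos(C) = (a² + b² - c²)/(2ab) = -0.313103  →  C = 108.2°
Check: A + B + C = 180.0° ✓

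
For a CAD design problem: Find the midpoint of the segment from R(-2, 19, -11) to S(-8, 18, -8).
Midpoint = ((-2-8)/2, (19+18)/2, (-11-8)/2) = (-5, 18.5, -9.5)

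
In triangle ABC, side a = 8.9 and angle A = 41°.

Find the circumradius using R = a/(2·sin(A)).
R = a/(2·sin(A)) = 8.9/(2·sin(41°))
R = 8.9/(2·0.656059) = 8.9/1.312118 = 6.783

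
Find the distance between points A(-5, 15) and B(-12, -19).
Using the distance formula: d = sqrt((x₂-x₁)² + (y₂-y₁)²)
dx = (-12) - (-5) = -7
dy = (-19) - 15 = -34
d = sqrt((-7)² + (-34)²) = sqrt(49 + 1156) = sqrt(1205) = 34.71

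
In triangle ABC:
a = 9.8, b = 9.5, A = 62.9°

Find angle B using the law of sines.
sin(B)/b = sin(A)/a
sin(B) = b·sin(A)/a = 9.5·sin(62.9°)/9.8 = 0.862961
B = arcsin(0.862961) = 59.65°  (b ≤ a, so B ≤ A and the acute solution is unique)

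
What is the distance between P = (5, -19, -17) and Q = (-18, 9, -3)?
d = √[(-23)² + (28)² + (14)²] = √1509 = 38.85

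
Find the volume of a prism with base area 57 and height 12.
Volume = base area * height
Volume = 57 * 12
Volume = 684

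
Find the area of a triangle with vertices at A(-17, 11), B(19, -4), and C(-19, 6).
Using the coordinate formula: Area = (1/2)|x₁(y₂-y₃) + x₂(y₃-y₁) + x₃(y₁-y₂)|
Area = (1/2)|(-17)((-4)-6) + 19(6-11) + (-19)(11-(-4))|
Area = (1/2)|(-17)*(-10) + 19*(-5) + (-19)*15|
Area = (1/2)|170 + (-95) + (-285)|
Area = (1/2)*210 = 105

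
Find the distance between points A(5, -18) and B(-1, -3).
Using the distance formula: d = sqrt((x₂-x₁)² + (y₂-y₁)²)
dx = (-1) - 5 = -6
dy = (-3) - (-18) = 15
d = sqrt((-6)² + 15²) = sqrt(36 + 225) = sqrt(261) = 16.16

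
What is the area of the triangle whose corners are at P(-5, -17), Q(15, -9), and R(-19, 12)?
Using the coordinate formula: Area = (1/2)|x₁(y₂-y₃) + x₂(y₃-y₁) + x₃(y₁-y₂)|
Area = (1/2)|(-5)((-9)-12) + 15(12-(-17)) + (-19)((-17)-(-9))|
Area = (1/2)|(-5)*(-21) + 15*29 + (-19)*(-8)|
Area = (1/2)|105 + 435 + 152|
Area = (1/2)*692 = 346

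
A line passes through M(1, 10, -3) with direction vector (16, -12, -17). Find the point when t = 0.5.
P(0.5) = (1 + 16(0.5), 10 + (-12)(0.5), -3 + (-17)(0.5)) = (9, 4, -11.5)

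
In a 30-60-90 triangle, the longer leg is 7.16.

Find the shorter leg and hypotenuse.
In a 30-60-90 triangle, sides are in ratio 1 : √3 : 2.
Long leg = short leg·√3  →  short leg = 7.16/√3 = 4.134
Hypotenuse = 2·(short leg) = 2·7.16/√3 = 8.268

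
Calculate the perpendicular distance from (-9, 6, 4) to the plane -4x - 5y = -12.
d = |(-4)(-9) + (-5)(6) + 0(4) - (-12)| / √((-4)² + (-5)² + 0²) = 18/√41 = 2.811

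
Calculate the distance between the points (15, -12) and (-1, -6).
Using the distance formula: d = sqrt((x₂-x₁)² + (y₂-y₁)²)
dx = (-1) - 15 = -16
dy = (-6) - (-12) = 6
d = sqrt((-16)² + 6²) = sqrt(256 + 36) = sqrt(292) = 17.09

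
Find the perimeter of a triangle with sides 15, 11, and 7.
Perimeter = sum of all sides
Perimeter = 15 + 11 + 7
Perimeter = 33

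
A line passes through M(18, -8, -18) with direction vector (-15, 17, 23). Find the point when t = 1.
P(1) = (18 + (-15)(1), -8 + 17(1), -18 + 23(1)) = (3, 9, 5)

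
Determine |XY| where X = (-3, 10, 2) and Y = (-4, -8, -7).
d = √[(-1)² + (-18)² + (-9)²] = √406 = 20.15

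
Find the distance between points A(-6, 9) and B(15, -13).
Using the distance formula: d = sqrt((x₂-x₁)² + (y₂-y₁)²)
dx = 15 - (-6) = 21
dy = (-13) - 9 = -22
d = sqrt(21² + (-22)²) = sqrt(441 + 484) = sqrt(925) = 30.41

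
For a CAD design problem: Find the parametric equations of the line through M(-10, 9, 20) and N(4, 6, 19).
Direction vector d = N - M = (14, -3, -1)
x = -10 + 14t, y = 9 - 3t, z = 20 - t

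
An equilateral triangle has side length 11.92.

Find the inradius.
For an equilateral triangle, r = s/(2√3) where s is the side.
r = 11.92/(2√3) = 11.92/3.464102 = 3.441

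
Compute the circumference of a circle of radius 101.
Circumference = 2 * pi * r
Circumference = 2 * pi * 101
Circumference = 634.60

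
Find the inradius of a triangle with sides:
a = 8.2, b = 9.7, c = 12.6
s = (a+b+c)/2 = (8.2+9.7+12.6)/2 = 15.25
Area = √(s(s-a)(s-b)(s-c)) = √(15.25·7.05·5.55·2.65) = 39.7648
r = Area/s = 39.7648/15.25 = 2.608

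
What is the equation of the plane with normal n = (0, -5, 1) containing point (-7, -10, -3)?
d = n·P = (0)(-7) + (-5)(-10) + (1)(-3) = 47
Plane: -5y + z = 47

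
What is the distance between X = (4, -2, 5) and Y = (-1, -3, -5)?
d = √[(-5)² + (-1)² + (-10)²] = √126 = 11.22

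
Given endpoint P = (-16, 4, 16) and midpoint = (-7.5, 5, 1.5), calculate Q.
Q = (2×(-7.5) - (-16), 2×5 - 4, 2×1.5 - 16) = (1, 6, -13)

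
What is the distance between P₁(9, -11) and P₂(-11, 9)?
Using the distance formula: d = sqrt((x₂-x₁)² + (y₂-y₁)²)
dx = (-11) - 9 = -20
dy = 9 - (-11) = 20
d = sqrt((-20)² + 20²) = sqrt(400 + 400) = sqrt(800) = 28.28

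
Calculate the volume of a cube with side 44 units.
Volume = s³
Volume = 44³
Volume = 85184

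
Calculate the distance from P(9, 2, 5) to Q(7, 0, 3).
d = √[(-2)² + (-2)² + (-2)²] = √12 = 3.464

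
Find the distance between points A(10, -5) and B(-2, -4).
Using the distance formula: d = sqrt((x₂-x₁)² + (y₂-y₁)²)
dx = (-2) - 10 = -12
dy = (-4) - (-5) = 1
d = sqrt((-12)² + 1²) = sqrt(144 + 1) = sqrt(145) = 12.04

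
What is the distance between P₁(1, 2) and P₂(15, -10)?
Using the distance formula: d = sqrt((x₂-x₁)² + (y₂-y₁)²)
dx = 15 - 1 = 14
dy = (-10) - 2 = -12
d = sqrt(14² + (-12)²) = sqrt(196 + 144) = sqrt(340) = 18.44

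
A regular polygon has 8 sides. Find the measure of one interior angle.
Interior angle of a regular n-gon = (n-2)*180/n
Interior angle = (8-2)*180/8
Interior angle = 6*180/8
Interior angle = 1080/8
Interior angle = 135 degrees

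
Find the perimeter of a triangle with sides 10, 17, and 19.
Perimeter = sum of all sides
Perimeter = 10 + 17 + 19
Perimeter = 46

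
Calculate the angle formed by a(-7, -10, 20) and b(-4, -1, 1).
a·b = 58, |a|² = 549, |b|² = 18
cos θ = 58/√9882 ≈ 0.5835
θ ≈ 54.31°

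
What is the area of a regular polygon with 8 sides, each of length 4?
For a regular 8-gon with side length s = 4:
Apothem a = s / (2*tan(pi/8)) = 4 / (2*tan(pi/8)) ≈ 4.8284
Perimeter P = 8 * 4 = 32
Area = (1/2) * P * a = (1/2) * 32 * 4.8284 = 77.25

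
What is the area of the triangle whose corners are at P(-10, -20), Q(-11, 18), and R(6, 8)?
Using the coordinate formula: Area = (1/2)|x₁(y₂-y₃) + x₂(y₃-y₁) + x₃(y₁-y₂)|
Area = (1/2)|(-10)(18-8) + (-11)(8-(-20)) + 6((-20)-18)|
Area = (1/2)|(-10)*10 + (-11)*28 + 6*(-38)|
Area = (1/2)|(-100) + (-308) + (-228)|
Area = (1/2)*636 = 318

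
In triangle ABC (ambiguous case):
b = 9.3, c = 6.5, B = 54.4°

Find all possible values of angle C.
sin(C)/c = sin(B)/b  →  sin(C) = c·sin(B)/b = 6.5·sin(54.4°)/9.3 = 0.568296
C₁ = arcsin(0.568296) = 34.63°,  C₂ = 180° - C₁ = 145.37°
Check C₂: A = 180° - 54.4° - 145.37° = -19.77° ≤ 0, rejected
C = 34.63° (one solution)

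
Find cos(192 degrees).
cos(192 degrees) = -0.9781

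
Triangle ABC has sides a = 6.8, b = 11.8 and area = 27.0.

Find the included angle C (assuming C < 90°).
Area = ½ab·sin(C)  →  sin(C) = 2·Area/(ab)
sin(C) = 2·27.0/(6.8·11.8) = 0.672981
C = arcsin(0.672981) = 42.3°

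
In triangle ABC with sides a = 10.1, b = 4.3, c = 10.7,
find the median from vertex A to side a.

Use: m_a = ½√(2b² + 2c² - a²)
m_a = ½√(2·4.3² + 2·10.7² - 10.1²)
m_a = ½√(36.98 + 228.98 - 102.01) = ½√163.95 = 6.402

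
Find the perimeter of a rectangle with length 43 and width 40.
Perimeter = 2 * (length + width)
Perimeter = 2 * (43 + 40)
Perimeter = 2 * 83
Perimeter = 166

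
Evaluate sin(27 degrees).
sin(27 degrees) = 0.454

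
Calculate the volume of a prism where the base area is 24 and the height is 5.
Volume = base area * height
Volume = 24 * 5
Volume = 120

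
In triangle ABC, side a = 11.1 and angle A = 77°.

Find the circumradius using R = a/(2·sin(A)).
R = a/(2·sin(A)) = 11.1/(2·sin(77°))
R = 11.1/(2·0.974370) = 11.1/1.948740 = 5.696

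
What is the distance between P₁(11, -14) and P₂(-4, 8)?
Using the distance formula: d = sqrt((x₂-x₁)² + (y₂-y₁)²)
dx = (-4) - 11 = -15
dy = 8 - (-14) = 22
d = sqrt((-15)² + 22²) = sqrt(225 + 484) = sqrt(709) = 26.63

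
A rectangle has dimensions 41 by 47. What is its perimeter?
Perimeter = 2 * (length + width)
Perimeter = 2 * (41 + 47)
Perimeter = 2 * 88
Perimeter = 176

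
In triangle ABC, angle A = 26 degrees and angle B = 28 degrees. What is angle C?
Sum of angles in a triangle = 180 degrees
Third angle = 180 - 26 - 28
Third angle = 126 degrees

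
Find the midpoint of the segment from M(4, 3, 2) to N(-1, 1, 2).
Midpoint = ((4-1)/2, (3+1)/2, (2+2)/2) = (1.5, 2, 2)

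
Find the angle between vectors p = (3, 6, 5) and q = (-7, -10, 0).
p·q = -81, |p|² = 70, |q|² = 149
cos θ = -81/√10430 ≈ -0.7931
θ ≈ 142.5°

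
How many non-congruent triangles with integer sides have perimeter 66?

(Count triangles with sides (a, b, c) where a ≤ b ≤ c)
With a ≤ b ≤ c and a + b + c = 66, the triangle inequality a + b > c gives c < 66/2, so c ≤ 32.
Iterate a from 1 to ⌊p/3⌋ = 22; for each a, b ranges from a to ⌊(p−a)/2⌋ with c = p − a − b, keeping only c ≥ b.
Triples: (2, 32, 32), (3, 31, 32), (4, 30, 32), …
Count = 91 triangles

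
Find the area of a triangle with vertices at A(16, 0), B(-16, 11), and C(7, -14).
Using the coordinate formula: Area = (1/2)|x₁(y₂-y₃) + x₂(y₃-y₁) + x₃(y₁-y₂)|
Area = (1/2)|16(11-(-14)) + (-16)((-14)-0) + 7(0-11)|
Area = (1/2)|16*25 + (-16)*(-14) + 7*(-11)|
Area = (1/2)|400 + 224 + (-77)|
Area = (1/2)*547 = 273.50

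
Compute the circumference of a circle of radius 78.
Circumference = 2 * pi * r
Circumference = 2 * pi * 78
Circumference = 490.09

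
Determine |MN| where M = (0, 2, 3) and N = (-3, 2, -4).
d = √[(-3)² + (0)² + (-7)²] = √58 = 7.616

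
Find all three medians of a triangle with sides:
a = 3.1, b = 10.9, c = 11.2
Using m_x = ½√(2y² + 2z² - x²):
m_a = ½√(2·10.9² + 2·11.2² - 3.1²) = ½√478.89 = 10.94
m_b = ½√(2·3.1² + 2·11.2² - 10.9²) = ½√151.29 = 6.15
m_c = ½√(2·3.1² + 2·10.9² - 11.2²) = ½√131.4 = 5.731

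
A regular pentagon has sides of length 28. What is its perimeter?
Perimeter = number of sides * side length
Perimeter = 5 * 28
Perimeter = 140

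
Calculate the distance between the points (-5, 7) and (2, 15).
Using the distance formula: d = sqrt((x₂-x₁)² + (y₂-y₁)²)
dx = 2 - (-5) = 7
dy = 15 - 7 = 8
d = sqrt(7² + 8²) = sqrt(49 + 64) = sqrt(113) = 10.63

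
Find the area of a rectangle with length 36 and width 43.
Area = length * width
Area = 36 * 43
Area = 1548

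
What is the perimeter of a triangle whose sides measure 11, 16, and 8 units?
Perimeter = sum of all sides
Perimeter = 11 + 16 + 8
Perimeter = 35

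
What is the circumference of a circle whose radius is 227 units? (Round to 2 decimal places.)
Circumference = 2 * pi * r
Circumference = 2 * pi * 227
Circumference = 1426.28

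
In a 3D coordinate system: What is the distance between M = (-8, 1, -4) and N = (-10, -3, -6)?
d = √[(-2)² + (-4)² + (-2)²] = √24 = 4.899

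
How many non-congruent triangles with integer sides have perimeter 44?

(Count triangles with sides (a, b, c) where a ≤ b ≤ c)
With a ≤ b ≤ c and a + b + c = 44, the triangle inequality a + b > c gives c < 44/2, so c ≤ 21.
Iterate a from 1 to ⌊p/3⌋ = 14; for each a, b ranges from a to ⌊(p−a)/2⌋ with c = p − a − b, keeping only c ≥ b.
Triples: (2, 21, 21), (3, 20, 21), (4, 19, 21), …
Count = 40 triangles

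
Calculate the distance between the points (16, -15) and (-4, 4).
Using the distance formula: d = sqrt((x₂-x₁)² + (y₂-y₁)²)
dx = (-4) - 16 = -20
dy = 4 - (-15) = 19
d = sqrt((-20)² + 19²) = sqrt(400 + 361) = sqrt(761) = 27.59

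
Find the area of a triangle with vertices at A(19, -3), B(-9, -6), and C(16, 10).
Using the coordinate formula: Area = (1/2)|x₁(y₂-y₃) + x₂(y₃-y₁) + x₃(y₁-y₂)|
Area = (1/2)|19((-6)-10) + (-9)(10-(-3)) + 16((-3)-(-6))|
Area = (1/2)|19*(-16) + (-9)*13 + 16*3|
Area = (1/2)|(-304) + (-117) + 48|
Area = (1/2)*373 = 186.50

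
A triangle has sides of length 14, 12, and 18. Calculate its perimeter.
Perimeter = sum of all sides
Perimeter = 14 + 12 + 18
Perimeter = 44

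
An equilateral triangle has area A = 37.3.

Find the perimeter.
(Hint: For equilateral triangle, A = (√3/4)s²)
A = (√3/4)s²  →  s² = 4A/√3 = 4·37.3/√3 = 86.1407
s = 9.2812
Perimeter = 3s = 27.84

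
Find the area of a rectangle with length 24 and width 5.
Area = length * width
Area = 24 * 5
Area = 120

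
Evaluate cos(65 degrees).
cos(65 degrees) = 0.4226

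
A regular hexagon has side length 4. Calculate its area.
For a regular 6-gon with side length s = 4:
Apothem a = s / (2*tan(pi/6)) = 4 / (2*tan(pi/6)) ≈ 3.4641
Perimeter P = 6 * 4 = 24
Area = (1/2) * P * a = (1/2) * 24 * 3.4641 = 41.57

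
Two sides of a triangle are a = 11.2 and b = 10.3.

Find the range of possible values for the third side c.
By the triangle inequality: |a - b| < c < a + b
|11.2 - 10.3| < c < 11.2 + 10.3
0.9 < c < 21.5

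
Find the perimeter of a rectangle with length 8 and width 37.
Perimeter = 2 * (length + width)
Perimeter = 2 * (8 + 37)
Perimeter = 2 * 45
Perimeter = 90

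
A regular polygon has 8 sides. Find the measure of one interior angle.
Interior angle of a regular n-gon = (n-2)*180/n
Interior angle = (8-2)*180/8
Interior angle = 6*180/8
Interior angle = 1080/8
Interior angle = 135 degrees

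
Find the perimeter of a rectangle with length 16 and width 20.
Perimeter = 2 * (length + width)
Perimeter = 2 * (16 + 20)
Perimeter = 2 * 36
Perimeter = 72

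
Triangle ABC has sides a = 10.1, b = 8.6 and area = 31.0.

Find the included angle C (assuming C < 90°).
Area = ½ab·sin(C)  →  sin(C) = 2·Area/(ab)
sin(C) = 2·31.0/(10.1·8.6) = 0.713792
C = arcsin(0.713792) = 45.54°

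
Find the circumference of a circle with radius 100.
Circumference = 2 * pi * r
Circumference = 2 * pi * 100
Circumference = 628.32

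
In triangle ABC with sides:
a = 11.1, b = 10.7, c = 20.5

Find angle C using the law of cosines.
cos(C) = (a² + b² - c²)/(2ab)
cos(C) = (11.1² + 10.7² - 20.5²)/(2·11.1·10.7) = -182.55/237.54 = -0.768502
C = arccos(-0.768502) = 140.2°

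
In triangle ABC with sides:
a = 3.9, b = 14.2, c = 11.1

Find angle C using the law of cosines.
cos(C) = (a² + b² - c²)/(2ab)
cos(C) = (3.9² + 14.2² - 11.1²)/(2·3.9·14.2) = 93.64/110.76 = 0.845432
C = arccos(0.845432) = 32.28°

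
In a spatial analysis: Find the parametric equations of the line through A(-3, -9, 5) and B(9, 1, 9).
Direction vector d = B - A = (12, 10, 4)
x = -3 + 12t, y = -9 + 10t, z = 5 + 4t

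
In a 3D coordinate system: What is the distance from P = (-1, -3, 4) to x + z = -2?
d = |1(-1) + 0(-3) + 1(4) - (-2)| / √(1² + 0² + 1²) = 5/√2 = 3.536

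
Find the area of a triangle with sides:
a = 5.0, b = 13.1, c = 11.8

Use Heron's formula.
s = (a+b+c)/2 = (5.0+13.1+11.8)/2 = 14.95
A = √(s(s-a)(s-b)(s-c)) = √(14.95·9.95·1.85·3.15)
A = √866.855 = 29.44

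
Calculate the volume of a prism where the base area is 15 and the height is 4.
Volume = base area * height
Volume = 15 * 4
Volume = 60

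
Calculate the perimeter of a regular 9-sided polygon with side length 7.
Perimeter = number of sides * side length
Perimeter = 9 * 7
Perimeter = 63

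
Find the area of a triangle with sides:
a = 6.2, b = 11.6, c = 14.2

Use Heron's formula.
s = (a+b+c)/2 = (6.2+11.6+14.2)/2 = 16
A = √(s(s-a)(s-b)(s-c)) = √(16·9.8·4.4·1.8)
A = √1241.86 = 35.24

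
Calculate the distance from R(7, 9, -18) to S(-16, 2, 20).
d = √[(-23)² + (-7)² + (38)²] = √2022 = 44.97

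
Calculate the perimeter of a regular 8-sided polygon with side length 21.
Perimeter = number of sides * side length
Perimeter = 8 * 21
Perimeter = 168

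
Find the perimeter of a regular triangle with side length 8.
Perimeter = number of sides * side length
Perimeter = 3 * 8
Perimeter = 24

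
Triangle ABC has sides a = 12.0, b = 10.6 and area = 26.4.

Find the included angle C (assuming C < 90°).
Area = ½ab·sin(C)  →  sin(C) = 2·Area/(ab)
sin(C) = 2·26.4/(12.0·10.6) = 0.415094
C = arcsin(0.415094) = 24.53°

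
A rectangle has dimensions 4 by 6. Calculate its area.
Area = length * width
Area = 4 * 6
Area = 24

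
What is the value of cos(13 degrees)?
cos(13 degrees) = 0.9744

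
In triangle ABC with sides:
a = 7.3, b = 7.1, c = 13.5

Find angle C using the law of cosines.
cos(C) = (a² + b² - c²)/(2ab)
cos(C) = (7.3² + 7.1² - 13.5²)/(2·7.3·7.1) = -78.55/103.66 = -0.757766
C = arccos(-0.757766) = 139.3°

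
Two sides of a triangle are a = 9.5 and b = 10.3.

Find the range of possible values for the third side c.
By the triangle inequality: |a - b| < c < a + b
|9.5 - 10.3| < c < 9.5 + 10.3
0.8 < c < 19.8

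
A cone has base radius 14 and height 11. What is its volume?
Volume = (1/3) * pi * r² * h
Volume = (1/3) * pi * 14² * 11
Volume = (1/3) * pi * 196 * 11
Volume = (1/3) * pi * 2156
Volume = 2257.76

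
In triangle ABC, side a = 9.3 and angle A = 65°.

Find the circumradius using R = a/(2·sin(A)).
R = a/(2·sin(A)) = 9.3/(2·sin(65°))
R = 9.3/(2·0.906308) = 9.3/1.812616 = 5.131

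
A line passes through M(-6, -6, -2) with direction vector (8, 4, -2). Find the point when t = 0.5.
P(0.5) = (-6 + 8(0.5), -6 + 4(0.5), -2 + (-2)(0.5)) = (-2, -4, -3)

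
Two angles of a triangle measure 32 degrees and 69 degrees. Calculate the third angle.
Sum of angles in a triangle = 180 degrees
Third angle = 180 - 32 - 69
Third angle = 79 degrees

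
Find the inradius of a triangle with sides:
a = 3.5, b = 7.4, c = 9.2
s = (a+b+c)/2 = (3.5+7.4+9.2)/2 = 10.05
Area = √(s(s-a)(s-b)(s-c)) = √(10.05·6.55·2.65·0.85) = 12.1769
r = Area/s = 12.1769/10.05 = 1.212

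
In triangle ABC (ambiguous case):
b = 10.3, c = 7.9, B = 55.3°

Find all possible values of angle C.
sin(C)/c = sin(B)/b  →  sin(C) = c·sin(B)/b = 7.9·sin(55.3°)/10.3 = 0.630576
C₁ = arcsin(0.630576) = 39.09°,  C₂ = 180° - C₁ = 140.91°
Check C₂: A = 180° - 55.3° - 140.91° = -16.21° ≤ 0, rejected
C = 39.09° (one solution)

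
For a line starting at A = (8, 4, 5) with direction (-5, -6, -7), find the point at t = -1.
P(-1) = (8 + (-5)(-1), 4 + (-6)(-1), 5 + (-7)(-1)) = (13, 10, 12)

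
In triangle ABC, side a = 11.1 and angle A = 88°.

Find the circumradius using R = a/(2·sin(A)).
R = a/(2·sin(A)) = 11.1/(2·sin(88°))
R = 11.1/(2·0.999391) = 11.1/1.998782 = 5.553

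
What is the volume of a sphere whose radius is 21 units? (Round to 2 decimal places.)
Volume = (4/3) * pi * r³
Volume = (4/3) * pi * 21³
Volume = (4/3) * pi * 9261
Volume = 38792.39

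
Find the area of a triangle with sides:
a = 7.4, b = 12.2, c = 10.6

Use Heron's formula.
s = (a+b+c)/2 = (7.4+12.2+10.6)/2 = 15.1
A = √(s(s-a)(s-b)(s-c)) = √(15.1·7.7·2.9·4.5)
A = √1517.32 = 38.95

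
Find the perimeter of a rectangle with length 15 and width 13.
Perimeter = 2 * (length + width)
Perimeter = 2 * (15 + 13)
Perimeter = 2 * 28
Perimeter = 56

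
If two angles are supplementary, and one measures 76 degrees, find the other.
Supplementary angles sum to 180 degrees.
Other angle = 180 - 76
Other angle = 104 degrees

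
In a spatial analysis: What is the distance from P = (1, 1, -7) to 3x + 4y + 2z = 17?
d = |3(1) + 4(1) + 2(-7) - (17)| / √(3² + 4² + 2²) = 24/√29 = 4.457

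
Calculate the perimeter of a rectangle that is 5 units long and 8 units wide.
Perimeter = 2 * (length + width)
Perimeter = 2 * (5 + 8)
Perimeter = 2 * 13
Perimeter = 26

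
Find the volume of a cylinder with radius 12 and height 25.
Volume = pi * r² * h
Volume = pi * 12² * 25
Volume = pi * 144 * 25
Volume = pi * 3600
Volume = 11309.73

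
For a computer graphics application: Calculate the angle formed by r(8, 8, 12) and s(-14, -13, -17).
r·s = -420, |r|² = 272, |s|² = 654
cos θ = -420/√177888 ≈ -0.9958
θ ≈ 174.8°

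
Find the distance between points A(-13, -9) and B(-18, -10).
Using the distance formula: d = sqrt((x₂-x₁)² + (y₂-y₁)²)
dx = (-18) - (-13) = -5
dy = (-10) - (-9) = -1
d = sqrt((-5)² + (-1)²) = sqrt(25 + 1) = sqrt(26) = 5.10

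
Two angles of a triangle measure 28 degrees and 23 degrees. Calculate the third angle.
Sum of angles in a triangle = 180 degrees
Third angle = 180 - 28 - 23
Third angle = 129 degrees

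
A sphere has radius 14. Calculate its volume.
Volume = (4/3) * pi * r³
Volume = (4/3) * pi * 14³
Volume = (4/3) * pi * 2744
Volume = 11494.04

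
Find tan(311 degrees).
tan(311 degrees) = -1.1504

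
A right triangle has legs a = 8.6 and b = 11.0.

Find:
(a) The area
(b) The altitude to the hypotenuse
(a) Area = ½ab = ½·8.6·11.0 = 47.3
(b) Hypotenuse c = √(8.6² + 11.0²) = √194.96 = 13.9628
    Area = ½·c·h_c  →  h_c = 2·Area/c = 2·47.3/13.9628 = 6.775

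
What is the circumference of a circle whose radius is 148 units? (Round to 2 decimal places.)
Circumference = 2 * pi * r
Circumference = 2 * pi * 148
Circumference = 929.91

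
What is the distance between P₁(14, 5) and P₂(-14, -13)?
Using the distance formula: d = sqrt((x₂-x₁)² + (y₂-y₁)²)
dx = (-14) - 14 = -28
dy = (-13) - 5 = -18
d = sqrt((-28)² + (-18)²) = sqrt(784 + 324) = sqrt(1108) = 33.29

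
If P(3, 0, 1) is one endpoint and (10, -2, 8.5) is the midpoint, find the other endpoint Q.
Q = (2×10 - 3, 2×(-2) - 0, 2×8.5 - 1) = (17, -4, 16)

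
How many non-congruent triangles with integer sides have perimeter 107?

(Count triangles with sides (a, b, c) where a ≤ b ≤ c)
With a ≤ b ≤ c and a + b + c = 107, the triangle inequality a + b > c gives c < 107/2, so c ≤ 53.
Iterate a from 1 to ⌊p/3⌋ = 35; for each a, b ranges from a to ⌊(p−a)/2⌋ with c = p − a − b, keeping only c ≥ b.
Triples: (1, 53, 53), (2, 52, 53), (3, 51, 53), …
Count = 252 triangles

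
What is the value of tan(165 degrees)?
tan(165 degrees) = -0.2679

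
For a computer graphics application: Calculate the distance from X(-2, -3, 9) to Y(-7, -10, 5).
d = √[(-5)² + (-7)² + (-4)²] = √90 = 9.487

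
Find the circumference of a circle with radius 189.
Circumference = 2 * pi * r
Circumference = 2 * pi * 189
Circumference = 1187.52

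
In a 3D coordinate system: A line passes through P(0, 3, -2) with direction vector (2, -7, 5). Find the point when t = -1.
P(-1) = (0 + 2(-1), 3 + (-7)(-1), -2 + 5(-1)) = (-2, 10, -7)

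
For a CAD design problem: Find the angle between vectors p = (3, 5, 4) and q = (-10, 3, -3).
p·q = -27, |p|² = 50, |q|² = 118
cos θ = -27/√5900 ≈ -0.3515
θ ≈ 110.6°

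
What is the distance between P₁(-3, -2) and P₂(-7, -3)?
Using the distance formula: d = sqrt((x₂-x₁)² + (y₂-y₁)²)
dx = (-7) - (-3) = -4
dy = (-3) - (-2) = -1
d = sqrt((-4)² + (-1)²) = sqrt(16 + 1) = sqrt(17) = 4.12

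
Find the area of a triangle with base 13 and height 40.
Area = (1/2) * base * height
Area = (1/2) * 13 * 40
Area = 260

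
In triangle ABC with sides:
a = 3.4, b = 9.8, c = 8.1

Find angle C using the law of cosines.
cos(C) = (a² + b² - c²)/(2ab)
cos(C) = (3.4² + 9.8² - 8.1²)/(2·3.4·9.8) = 41.99/66.64 = 0.630102
C = arccos(0.630102) = 50.94°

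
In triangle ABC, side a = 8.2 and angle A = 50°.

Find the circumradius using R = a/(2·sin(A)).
R = a/(2·sin(A)) = 8.2/(2·sin(50°))
R = 8.2/(2·0.766044) = 8.2/1.532089 = 5.352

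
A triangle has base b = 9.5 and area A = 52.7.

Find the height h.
A = ½bh  →  h = 2A/b
h = 2·52.7/9.5 = 11.09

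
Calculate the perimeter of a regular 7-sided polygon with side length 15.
Perimeter = number of sides * side length
Perimeter = 7 * 15
Perimeter = 105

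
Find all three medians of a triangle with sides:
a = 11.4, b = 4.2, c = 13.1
Using m_x = ½√(2y² + 2z² - x²):
m_a = ½√(2·4.2² + 2·13.1² - 11.4²) = ½√248.54 = 7.883
m_b = ½√(2·11.4² + 2·13.1² - 4.2²) = ½√585.5 = 12.1
m_c = ½√(2·11.4² + 2·4.2² - 13.1²) = ½√123.59 = 5.559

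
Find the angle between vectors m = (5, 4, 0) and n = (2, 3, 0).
m·n = 22, |m|² = 41, |n|² = 13
cos θ = 22/√533 ≈ 0.9529
θ ≈ 17.65°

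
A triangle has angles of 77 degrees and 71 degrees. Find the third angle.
Sum of angles in a triangle = 180 degrees
Third angle = 180 - 77 - 71
Third angle = 32 degrees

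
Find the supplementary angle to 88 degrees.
Supplementary angles sum to 180 degrees.
Other angle = 180 - 88
Other angle = 92 degrees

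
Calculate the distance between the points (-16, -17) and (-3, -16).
Using the distance formula: d = sqrt((x₂-x₁)² + (y₂-y₁)²)
dx = (-3) - (-16) = 13
dy = (-16) - (-17) = 1
d = sqrt(13² + 1²) = sqrt(169 + 1) = sqrt(170) = 13.04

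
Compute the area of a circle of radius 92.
Area = pi * r²
Area = pi * 92²
Area = pi * 8464
Area = 26590.44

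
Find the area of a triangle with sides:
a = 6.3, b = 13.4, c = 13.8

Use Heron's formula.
s = (a+b+c)/2 = (6.3+13.4+13.8)/2 = 16.75
A = √(s(s-a)(s-b)(s-c)) = √(16.75·10.45·3.35·2.95)
A = √1729.81 = 41.59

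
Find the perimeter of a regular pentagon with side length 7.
Perimeter = number of sides * side length
Perimeter = 5 * 7
Perimeter = 35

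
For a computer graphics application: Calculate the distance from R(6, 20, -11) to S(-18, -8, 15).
d = √[(-24)² + (-28)² + (26)²] = √2036 = 45.12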